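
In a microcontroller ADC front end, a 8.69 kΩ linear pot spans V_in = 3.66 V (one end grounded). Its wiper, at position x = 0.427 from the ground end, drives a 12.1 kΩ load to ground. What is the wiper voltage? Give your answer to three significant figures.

V_out ≈ 1.33 V

Lower segment x·R_p = 3.711 kΩ; upper segment (1−x)·R_p = 4.979 kΩ.
R_L loads the lower segment: effective lower R = 2.840 kΩ.
Loaded-divider output: V_out = 3.66 × 0.3632 = 1.329 V.
(Unloaded: V_out = x·V_in = 1.56 V.)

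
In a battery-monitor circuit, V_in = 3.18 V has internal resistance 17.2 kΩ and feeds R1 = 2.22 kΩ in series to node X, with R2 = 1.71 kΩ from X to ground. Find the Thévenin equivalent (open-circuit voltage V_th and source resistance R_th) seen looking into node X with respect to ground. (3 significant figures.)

R1' = 17.2 + 2.22 = 19.42 kΩ (source resistance + R1).
Open-circuit (no load on X): V_th = V_in · R2/(R1' + R2) = 3.18 × 1.71/(19.42 + 1.71) = 0.2573 V.
Looking into X with the source shorted: R_th = R1'·R2/(R1'+R2) = 19.42 × 1.71/21.13 = 1.572 kΩ.

V_th ≈ 0.257 V, R_th ≈ 1.57 kΩ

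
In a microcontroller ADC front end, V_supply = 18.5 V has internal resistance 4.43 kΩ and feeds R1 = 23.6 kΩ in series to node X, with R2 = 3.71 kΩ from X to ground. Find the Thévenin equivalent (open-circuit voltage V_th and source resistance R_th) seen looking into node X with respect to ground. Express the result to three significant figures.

R1' = 4.43 + 23.6 = 28.03 kΩ (source resistance + R1).
Open-circuit (no load on X): V_th = V_supply · R2/(R1' + R2) = 18.5 × 3.71/(28.03 + 3.71) = 2.162 V.
Looking into X with the source shorted: R_th = R1'·R2/(R1'+R2) = 28.03 × 3.71/31.74 = 3.276 kΩ.

V_th ≈ 2.16 V, R_th ≈ 3.28 kΩ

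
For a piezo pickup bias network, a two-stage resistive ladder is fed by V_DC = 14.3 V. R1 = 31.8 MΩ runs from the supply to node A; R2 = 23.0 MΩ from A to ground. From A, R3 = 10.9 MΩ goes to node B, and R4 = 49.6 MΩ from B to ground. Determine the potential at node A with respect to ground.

Node A sees R2 in parallel with the series input of stage 2, R3 + R4 = 60.50 MΩ.
R2 ‖ (R3+R4) = 16.66 MΩ.
So V_A = 14.3 × 0.3439 = 4.917 V.

V_A ≈ 4.92 V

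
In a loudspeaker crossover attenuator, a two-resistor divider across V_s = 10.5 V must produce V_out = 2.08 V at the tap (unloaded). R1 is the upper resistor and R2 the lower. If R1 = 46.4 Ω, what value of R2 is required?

The divider ratio is R2/(R1+R2) = 2.08/10.5 = 0.1981.
So R2 = R1 · V_out/(V_s − V_out) = 46.4 × 2.08/(10.5 − 2.08) = 46.4 × 0.2470 = 11.46 Ω.

R2 ≈ 11.5 Ω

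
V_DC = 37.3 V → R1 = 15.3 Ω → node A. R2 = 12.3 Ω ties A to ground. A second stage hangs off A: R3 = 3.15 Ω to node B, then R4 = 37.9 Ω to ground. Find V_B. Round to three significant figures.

The second stage (R3 + R4 = 41.05 Ω) loads node A in parallel with R2.
R2 ‖ (R3+R4) = 9.464 Ω.
First divider: V_A = V_DC · 9.464/(15.3 + 9.464) = 14.26 V.
V_B = V_A × 0.9233 = 13.16 V.

V_B ≈ 13.2 V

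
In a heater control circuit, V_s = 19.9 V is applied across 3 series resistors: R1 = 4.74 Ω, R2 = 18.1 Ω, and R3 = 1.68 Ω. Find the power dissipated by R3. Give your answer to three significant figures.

The common current is I = 19.9/24.52 = 0.8116 A.
P = I²R = 0.6587 × 1.68 = 1.107 W.

P ≈ 1.11 W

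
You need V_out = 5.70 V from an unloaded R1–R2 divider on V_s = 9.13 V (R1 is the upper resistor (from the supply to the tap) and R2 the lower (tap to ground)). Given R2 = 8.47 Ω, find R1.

R1 ≈ 5.10 Ω

V_out/V_s = R2/(R1+R2) = 0.6243.
Rearranging, R1 = R2·(1−k)/k = 8.47 × 0.6018 = 5.097 Ω.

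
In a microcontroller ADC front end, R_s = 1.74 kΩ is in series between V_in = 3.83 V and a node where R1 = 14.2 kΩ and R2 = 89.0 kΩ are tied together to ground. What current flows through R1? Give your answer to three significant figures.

Equivalent of the parallel group: R_p = 12.25 kΩ.
V_A by voltage divider: V_A = 3.83 × 12.25/(1.74 + 12.25) = 3.354 V.
I(R1) = V_A / R1 = 3.354/14.2 = 0.2362 mA.

I ≈ 0.236 mA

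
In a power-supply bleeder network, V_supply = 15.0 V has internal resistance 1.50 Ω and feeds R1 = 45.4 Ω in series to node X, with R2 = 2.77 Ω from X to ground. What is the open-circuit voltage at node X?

R1' = 1.50 + 45.4 = 46.90 Ω (source resistance + R1).
Open-circuit (no load on X): V_th = V_supply · R2/(R1' + R2) = 15.0 × 2.77/(46.90 + 2.77) = 0.8365 V.

V_th ≈ 0.837 V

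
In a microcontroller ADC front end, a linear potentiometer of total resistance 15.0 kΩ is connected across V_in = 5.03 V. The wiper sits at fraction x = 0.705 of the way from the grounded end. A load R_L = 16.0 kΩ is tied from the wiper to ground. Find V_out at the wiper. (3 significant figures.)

Lower segment x·R_p = 10.57 kΩ; upper segment (1−x)·R_p = 4.425 kΩ.
(x·R_p) ‖ R_L = 6.367 kΩ.
Then V_out = V_in · 6.367/(4.425 + 6.367) = 2.968 V.

V_out ≈ 2.97 V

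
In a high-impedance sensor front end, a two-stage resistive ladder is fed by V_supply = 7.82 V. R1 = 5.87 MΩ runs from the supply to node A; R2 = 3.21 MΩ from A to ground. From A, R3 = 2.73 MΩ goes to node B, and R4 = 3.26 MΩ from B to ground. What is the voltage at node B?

V_B ≈ 1.12 V

The second stage (R3 + R4 = 5.990 MΩ) loads node A in parallel with R2.
R2 ‖ (R3+R4) = 2.090 MΩ.
First divider: V_A = V_supply · 2.090/(5.87 + 2.090) = 2.053 V.
Then the unloaded second divider: V_B = V_A × R4/(R3+R4) = 2.053 × 0.5442 = 1.117 V.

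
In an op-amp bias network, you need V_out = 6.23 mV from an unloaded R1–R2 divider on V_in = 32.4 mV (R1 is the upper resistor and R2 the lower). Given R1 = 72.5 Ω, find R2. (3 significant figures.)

R2 ≈ 17.3 Ω

The divider ratio is R2/(R1+R2) = 6.23/32.4 = 0.1923.
R2 = R1 · 0.1923/(1 − 0.1923) = 17.26 Ω.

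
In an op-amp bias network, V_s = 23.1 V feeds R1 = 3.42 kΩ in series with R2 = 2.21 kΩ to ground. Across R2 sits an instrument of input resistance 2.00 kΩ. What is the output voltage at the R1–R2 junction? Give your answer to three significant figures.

R2 ‖ R_L = (2.21 × 2.00)/(2.21 + 2.00) = 1.050 kΩ.
Then V_out = V_s · R2'/(R1 + R2') = 23.1 × 1.050/4.470 = 5.426 V.

V_out ≈ 5.43 V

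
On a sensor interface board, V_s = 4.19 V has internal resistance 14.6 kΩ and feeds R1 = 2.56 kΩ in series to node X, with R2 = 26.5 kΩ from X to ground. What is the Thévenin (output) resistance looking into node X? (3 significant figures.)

R_th ≈ 10.4 kΩ

R1' = 14.6 + 2.56 = 17.16 kΩ (source resistance + R1).
Zeroing V_s shorts the top of R1' to ground, so R_th = R1' ‖ R2 = 10.42 kΩ.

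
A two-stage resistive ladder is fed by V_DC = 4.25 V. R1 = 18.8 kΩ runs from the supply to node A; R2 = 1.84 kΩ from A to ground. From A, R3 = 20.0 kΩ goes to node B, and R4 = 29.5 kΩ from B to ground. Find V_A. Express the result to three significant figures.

Node A sees R2 in parallel with the series input of stage 2, R3 + R4 = 49.50 kΩ.
R2 ‖ (R3+R4) = 1.774 kΩ.
First divider: V_A = V_DC · 1.774/(18.8 + 1.774) = 0.3665 V.

V_A ≈ 0.366 V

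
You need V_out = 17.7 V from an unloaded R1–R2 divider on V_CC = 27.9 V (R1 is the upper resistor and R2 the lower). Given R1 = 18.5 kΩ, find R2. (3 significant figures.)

V_out/V_CC = R2/(R1+R2) = 0.6344.
R2 = R1 · 0.6344/(1 − 0.6344) = 32.10 kΩ.

R2 ≈ 32.1 kΩ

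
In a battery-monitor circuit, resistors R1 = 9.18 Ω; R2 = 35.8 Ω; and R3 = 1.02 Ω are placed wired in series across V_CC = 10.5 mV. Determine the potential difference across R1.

V ≈ 2.10 mV

Total series resistance ΣR = 9.18 + 35.8 + 1.02 = 46.00 Ω.
V = V_CC · R/ΣR = 10.5 × 0.1996 = 2.095 mV.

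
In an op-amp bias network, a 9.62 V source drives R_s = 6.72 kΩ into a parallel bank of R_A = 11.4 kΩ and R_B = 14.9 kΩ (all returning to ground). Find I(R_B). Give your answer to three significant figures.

Combine the parallel branches: R_p = (1/11.4 + 1/14.9)⁻¹ = 6.459 kΩ.
V_A by voltage divider: V_A = 9.62 × 6.459/(6.72 + 6.459) = 4.715 V.
Branch current I = V_A/R_B = 4.715/14.9 = 0.3164 mA.

I ≈ 0.316 mA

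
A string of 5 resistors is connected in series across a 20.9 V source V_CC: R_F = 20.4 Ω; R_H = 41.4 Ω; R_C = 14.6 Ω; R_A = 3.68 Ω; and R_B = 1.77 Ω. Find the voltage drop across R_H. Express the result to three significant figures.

V ≈ 10.6 V

ΣR = 20.4 + 41.4 + 14.6 + 3.68 + 1.77 = 81.85 Ω.
Voltage divider: V = V_CC · (41.40 / 81.85) = 20.9 × 0.5058 = 10.57 V.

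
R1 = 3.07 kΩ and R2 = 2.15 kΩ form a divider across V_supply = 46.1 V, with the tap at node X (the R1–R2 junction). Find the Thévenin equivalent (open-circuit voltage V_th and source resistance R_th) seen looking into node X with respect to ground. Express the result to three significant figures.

V_th ≈ 19.0 V, R_th ≈ 1.26 kΩ

With X open, the divider is unloaded: V_th = 46.1 × 2.15/5.220 = 18.99 V.
Looking into X with the source shorted: R_th = R1·R2/(R1+R2) = 3.070 × 2.15/5.220 = 1.264 kΩ.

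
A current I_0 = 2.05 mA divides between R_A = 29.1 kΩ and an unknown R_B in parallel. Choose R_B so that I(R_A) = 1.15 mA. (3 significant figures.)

The fraction through R_A equals R_B/(R_A+R_B).
With f = 0.5610, R_B = R_A · f/(1−f) = 29.1 × 1.278 = 37.18 kΩ.

R_B ≈ 37.2 kΩ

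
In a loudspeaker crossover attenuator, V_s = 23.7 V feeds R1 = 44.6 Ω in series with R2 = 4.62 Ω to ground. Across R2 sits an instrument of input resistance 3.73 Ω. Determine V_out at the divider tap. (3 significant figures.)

V_out ≈ 1.05 V

The load sits in parallel with R2, giving an effective lower resistance R2' = R2·R_L/(R2+R_L) = 2.064 Ω.
Now apply the divider: V_out = 23.7 × 0.04423 = 1.048 V.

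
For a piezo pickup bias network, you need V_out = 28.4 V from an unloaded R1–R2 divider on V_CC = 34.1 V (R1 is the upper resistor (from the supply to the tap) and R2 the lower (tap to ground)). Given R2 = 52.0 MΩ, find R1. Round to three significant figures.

The divider ratio is R2/(R1+R2) = 28.4/34.1 = 0.8328.
Rearranging, R1 = R2·(1−k)/k = 52.0 × 0.2007 = 10.44 MΩ.

R1 ≈ 10.4 MΩ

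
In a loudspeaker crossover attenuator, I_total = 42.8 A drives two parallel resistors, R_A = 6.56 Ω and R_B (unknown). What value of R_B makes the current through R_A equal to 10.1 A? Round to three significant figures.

Two-branch current divider: I_A = I_total · R_B/(R_A + R_B).
10.1/42.8 = R_B/(R_A + R_B) → R_B = R_A · (0.2360)/(1 − 0.2360) = 6.56 × 0.3089 = 2.026 Ω.

R_B ≈ 2.03 Ω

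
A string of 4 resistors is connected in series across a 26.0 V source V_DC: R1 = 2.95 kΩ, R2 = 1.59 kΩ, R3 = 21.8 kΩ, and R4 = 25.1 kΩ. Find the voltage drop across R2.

Series total: ΣR = 2.95 + 1.59 + 21.8 + 25.1 = 51.44 kΩ.
By the voltage-divider rule, V = 26.0 × 1.590/51.44 = 0.8037 V.

V ≈ 0.804 V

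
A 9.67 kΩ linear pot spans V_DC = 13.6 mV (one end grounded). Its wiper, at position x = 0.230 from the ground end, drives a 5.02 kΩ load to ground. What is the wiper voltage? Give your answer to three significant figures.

V_out ≈ 2.33 mV

Split the track: R_lower = x·R_p = 2.224 kΩ, R_upper = (1−x)·R_p = 7.446 kΩ.
Lower segment in parallel with the load: 2.224 ‖ 5.02 = 1.541 kΩ.
Then V_out = V_DC · 1.541/(7.446 + 1.541) = 2.332 mV.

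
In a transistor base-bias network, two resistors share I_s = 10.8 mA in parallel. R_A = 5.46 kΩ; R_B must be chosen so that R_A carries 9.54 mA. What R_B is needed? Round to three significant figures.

R_B ≈ 41.3 kΩ

Two-branch current divider: I_A = I_s · R_B/(R_A + R_B).
9.54/10.8 = R_B/(R_A + R_B) → R_B = R_A · (0.8833)/(1 − 0.8833) = 5.46 × 7.571 = 41.34 kΩ.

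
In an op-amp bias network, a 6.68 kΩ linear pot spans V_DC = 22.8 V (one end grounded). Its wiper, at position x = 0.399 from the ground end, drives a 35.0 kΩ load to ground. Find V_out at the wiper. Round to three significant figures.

The pot divides into 4.015 kΩ above the wiper and 2.665 kΩ below.
R_L loads the lower segment: effective lower R = 2.477 kΩ.
V_out = 22.8 × 2.477/(4.015 + 2.477) = 8.699 V.

V_out ≈ 8.70 V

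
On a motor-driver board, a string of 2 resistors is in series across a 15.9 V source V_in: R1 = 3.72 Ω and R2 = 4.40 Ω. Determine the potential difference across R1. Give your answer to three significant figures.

V ≈ 7.28 V

Total series resistance ΣR = 3.72 + 4.40 = 8.120 Ω.
Voltage divider: V = V_in · (3.720 / 8.120) = 15.9 × 0.4581 = 7.284 V.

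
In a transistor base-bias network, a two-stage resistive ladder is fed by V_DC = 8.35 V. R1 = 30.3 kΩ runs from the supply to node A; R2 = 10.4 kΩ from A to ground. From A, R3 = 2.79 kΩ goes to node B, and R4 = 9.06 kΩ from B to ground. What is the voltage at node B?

V_B ≈ 0.987 V

Looking into the second stage from A: R3 + R4 = 11.85 kΩ appears in parallel with R2.
Effective lower resistance at A: R2 ‖ 11.85 = 5.539 kΩ.
V_A = 8.35 × 5.539/(30.3 + 5.539) = 1.290 V.
Then the unloaded second divider: V_B = V_A × R4/(R3+R4) = 1.290 × 0.7646 = 0.9867 V.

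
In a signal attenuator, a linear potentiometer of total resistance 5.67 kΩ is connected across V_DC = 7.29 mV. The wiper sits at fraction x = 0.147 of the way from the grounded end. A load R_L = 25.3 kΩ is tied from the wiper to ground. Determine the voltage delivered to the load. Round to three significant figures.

V_out ≈ 1.04 mV

The pot divides into 4.837 kΩ above the wiper and 0.8335 kΩ below.
(x·R_p) ‖ R_L = 0.8069 kΩ.
V_out = 7.29 × 0.8069/(4.837 + 0.8069) = 1.042 mV.
(Unloaded: V_out = x·V_DC = 1.07 mV.)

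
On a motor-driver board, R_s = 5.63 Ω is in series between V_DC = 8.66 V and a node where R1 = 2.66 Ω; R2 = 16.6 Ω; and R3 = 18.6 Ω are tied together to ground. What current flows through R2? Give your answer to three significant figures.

Combine the parallel branches: R_p = (1/2.66 + 1/16.6 + 1/18.6)⁻¹ = 2.041 Ω.
Node voltage V_A = V_DC · R_p/(R_s + R_p) = 8.66 × 0.2661 = 2.304 V.
Branch current I = V_A/R2 = 2.304/16.6 = 0.1388 A.
(Check via current divider: I_total = 1.129 A; share G_k/ΣG = 0.1230 → same result.)

I ≈ 0.139 A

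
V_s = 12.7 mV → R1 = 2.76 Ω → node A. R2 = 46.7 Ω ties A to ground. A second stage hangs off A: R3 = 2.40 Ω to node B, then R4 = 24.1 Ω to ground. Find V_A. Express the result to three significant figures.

V_A ≈ 10.9 mV

The second stage (R3 + R4 = 26.50 Ω) loads node A in parallel with R2.
R2 ‖ (R3+R4) = 16.91 Ω.
So V_A = 12.7 × 0.8597 = 10.92 mV.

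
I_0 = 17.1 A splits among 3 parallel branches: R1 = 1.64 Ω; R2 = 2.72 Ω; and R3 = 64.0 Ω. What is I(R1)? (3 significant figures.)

I ≈ 10.5 A

ΣG = 1/1.64 + 1/2.72 + 1/64.0 = 0.9930.
Current divider: I(R1) = I_0 · G_k/ΣG = 17.1 × (0.6098/0.9930) = 17.1 × 0.6140 = 10.50 A.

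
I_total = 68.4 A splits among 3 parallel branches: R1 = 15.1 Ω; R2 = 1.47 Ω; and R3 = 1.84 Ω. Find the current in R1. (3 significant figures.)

Total conductance ΣG = 1/15.1 + 1/1.47 + 1/1.84 = 1.290 (units of 1/Ω).
Current divider: I(R1) = I_total · G_k/ΣG = 68.4 × (0.06623/1.290) = 68.4 × 0.05134 = 3.512 A.

I ≈ 3.51 A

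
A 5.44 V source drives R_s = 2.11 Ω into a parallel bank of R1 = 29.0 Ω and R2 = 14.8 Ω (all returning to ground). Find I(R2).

I ≈ 0.302 A

Combine the parallel branches: R_p = (1/29.0 + 1/14.8)⁻¹ = 9.799 Ω.
V_A by voltage divider: V_A = 5.44 × 9.799/(2.11 + 9.799) = 4.476 V.
Branch current I = V_A/R2 = 4.476/14.8 = 0.3024 A.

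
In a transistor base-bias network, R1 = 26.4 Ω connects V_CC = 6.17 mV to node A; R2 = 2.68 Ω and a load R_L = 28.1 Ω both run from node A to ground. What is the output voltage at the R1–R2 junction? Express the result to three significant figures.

V_out ≈ 0.523 mV

The load sits in parallel with R2, giving an effective lower resistance R2' = R2·R_L/(R2+R_L) = 2.447 Ω.
Voltage divider with the loaded lower leg: V_out = 6.17 × 2.447/(26.4 + 2.447) = 6.17 × 0.08482 = 0.5233 mV.
(Unloaded it would be 0.569 mV; the load pulls it down.)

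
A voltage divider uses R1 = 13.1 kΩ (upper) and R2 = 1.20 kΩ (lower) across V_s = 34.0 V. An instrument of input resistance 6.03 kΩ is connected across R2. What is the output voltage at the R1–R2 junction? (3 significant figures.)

R2 ‖ R_L = (1.20 × 6.03)/(1.20 + 6.03) = 1.001 kΩ.
Voltage divider with the loaded lower leg: V_out = 34.0 × 1.001/(13.1 + 1.001) = 34.0 × 0.07098 = 2.413 V.

V_out ≈ 2.41 V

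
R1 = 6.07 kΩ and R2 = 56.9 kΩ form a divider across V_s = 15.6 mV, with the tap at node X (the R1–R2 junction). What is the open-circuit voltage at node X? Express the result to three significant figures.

V_th ≈ 14.1 mV

V_th is the unloaded tap voltage: V_s · R2/(R1+R2) = 15.6 × 0.9036 = 14.10 mV.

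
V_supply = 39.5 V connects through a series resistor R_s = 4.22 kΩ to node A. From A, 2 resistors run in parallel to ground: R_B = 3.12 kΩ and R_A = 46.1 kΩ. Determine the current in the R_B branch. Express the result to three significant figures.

I ≈ 5.18 mA

Parallel bank: R_p = 1/(1/3.12 + 1/46.1) = 2.922 kΩ.
Node voltage V_A = V_supply · R_p/(R_s + R_p) = 39.5 × 0.4091 = 16.16 V.
Branch current I = V_A/R_B = 16.16/3.12 = 5.180 mA.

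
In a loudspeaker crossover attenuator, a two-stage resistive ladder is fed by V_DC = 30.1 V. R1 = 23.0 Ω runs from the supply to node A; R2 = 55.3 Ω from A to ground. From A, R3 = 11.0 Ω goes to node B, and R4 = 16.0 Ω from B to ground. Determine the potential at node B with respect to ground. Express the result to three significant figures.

The second stage (R3 + R4 = 27.00 Ω) loads node A in parallel with R2.
Effective lower resistance at A: R2 ‖ 27.00 = 18.14 Ω.
First divider: V_A = V_DC · 18.14/(23.0 + 18.14) = 13.27 V.
V_B = V_A × 0.5926 = 7.865 V.

V_B ≈ 7.87 V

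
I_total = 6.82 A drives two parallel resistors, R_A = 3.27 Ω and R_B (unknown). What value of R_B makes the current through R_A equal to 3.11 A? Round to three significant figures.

R_B ≈ 2.74 Ω

Two-branch current divider: I_A = I_total · R_B/(R_A + R_B).
With f = 0.4560, R_B = R_A · f/(1−f) = 3.27 × 0.8383 = 2.741 Ω.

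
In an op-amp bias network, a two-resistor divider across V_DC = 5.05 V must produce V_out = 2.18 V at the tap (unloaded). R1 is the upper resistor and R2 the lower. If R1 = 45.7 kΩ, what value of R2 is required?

The divider ratio is R2/(R1+R2) = 2.18/5.05 = 0.4317.
So R2 = R1 · V_out/(V_DC − V_out) = 45.7 × 2.18/(5.05 − 2.18) = 45.7 × 0.7596 = 34.71 kΩ.

R2 ≈ 34.7 kΩ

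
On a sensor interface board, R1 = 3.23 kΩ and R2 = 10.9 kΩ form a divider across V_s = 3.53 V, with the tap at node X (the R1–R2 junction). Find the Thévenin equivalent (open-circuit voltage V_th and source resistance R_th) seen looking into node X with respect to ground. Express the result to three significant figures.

V_th ≈ 2.72 V, R_th ≈ 2.49 kΩ

With X open, the divider is unloaded: V_th = 3.53 × 10.9/14.13 = 2.723 V.
Looking into X with the source shorted: R_th = R1·R2/(R1+R2) = 3.230 × 10.9/14.13 = 2.492 kΩ.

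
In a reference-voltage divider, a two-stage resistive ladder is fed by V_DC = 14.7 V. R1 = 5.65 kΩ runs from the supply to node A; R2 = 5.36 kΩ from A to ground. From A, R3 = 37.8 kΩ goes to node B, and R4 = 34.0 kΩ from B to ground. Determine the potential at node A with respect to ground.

V_A ≈ 6.89 V

Node A sees R2 in parallel with the series input of stage 2, R3 + R4 = 71.80 kΩ.
Effective lower resistance at A: R2 ‖ 71.80 = 4.988 kΩ.
So V_A = 14.7 × 0.4689 = 6.892 V.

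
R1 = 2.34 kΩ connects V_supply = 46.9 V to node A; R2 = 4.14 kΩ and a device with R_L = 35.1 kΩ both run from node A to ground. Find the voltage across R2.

V_out ≈ 28.7 V

The load sits in parallel with R2, giving an effective lower resistance R2' = R2·R_L/(R2+R_L) = 3.703 kΩ.
Voltage divider with the loaded lower leg: V_out = 46.9 × 3.703/(2.34 + 3.703) = 46.9 × 0.6128 = 28.74 V.
(Unloaded it would be 30.0 V; the load pulls it down.)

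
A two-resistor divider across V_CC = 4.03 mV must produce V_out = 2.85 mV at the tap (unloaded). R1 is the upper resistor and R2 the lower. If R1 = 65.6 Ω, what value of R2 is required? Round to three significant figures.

R2 ≈ 158 Ω

Required fraction k = V_out/V_CC = 0.7072.
So R2 = R1 · V_out/(V_CC − V_out) = 65.6 × 2.85/(4.03 − 2.85) = 65.6 × 2.415 = 158.4 Ω.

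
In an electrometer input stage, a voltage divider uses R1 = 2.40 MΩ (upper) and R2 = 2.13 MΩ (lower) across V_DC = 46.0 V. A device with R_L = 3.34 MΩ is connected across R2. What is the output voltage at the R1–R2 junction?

V_out ≈ 16.2 V

First combine the lower leg with the load: R2 ‖ R_L = 1.301 MΩ.
Voltage divider with the loaded lower leg: V_out = 46.0 × 1.301/(2.40 + 1.301) = 46.0 × 0.3515 = 16.17 V.
(Unloaded it would be 21.6 V; the load pulls it down.)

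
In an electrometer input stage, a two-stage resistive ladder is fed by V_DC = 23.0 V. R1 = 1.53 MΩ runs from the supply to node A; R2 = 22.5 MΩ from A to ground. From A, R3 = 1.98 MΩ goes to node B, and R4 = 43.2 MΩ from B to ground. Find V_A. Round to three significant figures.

Node A sees R2 in parallel with the series input of stage 2, R3 + R4 = 45.18 MΩ.
Effective lower resistance at A: R2 ‖ 45.18 = 15.02 MΩ.
So V_A = 23.0 × 0.9076 = 20.87 V.

V_A ≈ 20.9 V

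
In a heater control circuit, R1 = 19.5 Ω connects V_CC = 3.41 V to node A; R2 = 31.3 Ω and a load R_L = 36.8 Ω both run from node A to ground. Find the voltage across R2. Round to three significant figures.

R2 ‖ R_L = (31.3 × 36.8)/(31.3 + 36.8) = 16.91 Ω.
Then V_out = V_CC · R2'/(R1 + R2') = 3.41 × 16.91/36.41 = 1.584 V.

V_out ≈ 1.58 V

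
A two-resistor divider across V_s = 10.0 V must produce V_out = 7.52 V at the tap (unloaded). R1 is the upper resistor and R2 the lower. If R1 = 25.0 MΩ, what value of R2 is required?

Required fraction k = V_out/V_s = 0.7520.
Rearranging, R2 = R1·k/(1−k) = 25.0 × 3.032 = 75.81 MΩ.

R2 ≈ 75.8 MΩ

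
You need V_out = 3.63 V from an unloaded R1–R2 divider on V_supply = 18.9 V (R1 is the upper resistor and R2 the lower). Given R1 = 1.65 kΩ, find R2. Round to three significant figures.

The divider ratio is R2/(R1+R2) = 3.63/18.9 = 0.1921.
Rearranging, R2 = R1·k/(1−k) = 1.65 × 0.2377 = 0.3922 kΩ.

R2 ≈ 0.392 kΩ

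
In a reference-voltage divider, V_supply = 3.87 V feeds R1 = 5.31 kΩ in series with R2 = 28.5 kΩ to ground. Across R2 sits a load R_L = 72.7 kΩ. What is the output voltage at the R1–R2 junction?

The load sits in parallel with R2, giving an effective lower resistance R2' = R2·R_L/(R2+R_L) = 20.47 kΩ.
Voltage divider with the loaded lower leg: V_out = 3.87 × 20.47/(5.31 + 20.47) = 3.87 × 0.7941 = 3.073 V.

V_out ≈ 3.07 V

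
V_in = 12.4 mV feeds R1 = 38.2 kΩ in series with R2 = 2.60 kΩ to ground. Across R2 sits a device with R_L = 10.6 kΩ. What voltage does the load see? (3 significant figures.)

R2 ‖ R_L = (2.60 × 10.6)/(2.60 + 10.6) = 2.088 kΩ.
Voltage divider with the loaded lower leg: V_out = 12.4 × 2.088/(38.2 + 2.088) = 12.4 × 0.05182 = 0.6426 mV.

V_out ≈ 0.643 mV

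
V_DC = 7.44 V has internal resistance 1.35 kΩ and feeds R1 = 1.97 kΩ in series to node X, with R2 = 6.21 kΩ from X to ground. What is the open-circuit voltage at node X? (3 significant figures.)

V_th ≈ 4.85 V

R1' = 1.35 + 1.97 = 3.320 kΩ (source resistance + R1).
V_th is the unloaded tap voltage: V_DC · R2/(R1'+R2) = 7.44 × 0.6516 = 4.848 V.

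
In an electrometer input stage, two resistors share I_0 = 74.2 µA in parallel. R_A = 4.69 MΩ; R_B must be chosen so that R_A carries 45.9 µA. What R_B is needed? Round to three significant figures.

R_B ≈ 7.61 MΩ

Two-branch current divider: I_A = I_0 · R_B/(R_A + R_B).
With f = 0.6186, R_B = R_A · f/(1−f) = 4.69 × 1.622 = 7.607 MΩ.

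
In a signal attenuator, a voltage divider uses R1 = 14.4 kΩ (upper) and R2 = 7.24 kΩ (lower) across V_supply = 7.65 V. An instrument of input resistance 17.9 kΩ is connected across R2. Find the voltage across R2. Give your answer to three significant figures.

V_out ≈ 2.02 V

R2 ‖ R_L = (7.24 × 17.9)/(7.24 + 17.9) = 5.155 kΩ.
Then V_out = V_supply · R2'/(R1 + R2') = 7.65 × 5.155/19.55 = 2.017 V.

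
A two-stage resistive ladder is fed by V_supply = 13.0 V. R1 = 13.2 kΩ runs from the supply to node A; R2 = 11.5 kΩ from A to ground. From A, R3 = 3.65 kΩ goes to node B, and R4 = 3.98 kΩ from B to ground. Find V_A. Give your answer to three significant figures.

V_A ≈ 3.35 V

The second stage (R3 + R4 = 7.630 kΩ) loads node A in parallel with R2.
R2 ‖ (R3+R4) = 4.587 kΩ.
First divider: V_A = V_supply · 4.587/(13.2 + 4.587) = 3.352 V.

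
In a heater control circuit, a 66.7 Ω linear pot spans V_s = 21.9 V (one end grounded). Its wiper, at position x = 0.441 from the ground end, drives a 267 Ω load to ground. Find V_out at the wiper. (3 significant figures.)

The pot divides into 37.29 Ω above the wiper and 29.41 Ω below.
Lower segment in parallel with the load: 29.41 ‖ 267 = 26.50 Ω.
Then V_out = V_s · 26.50/(37.29 + 26.50) = 9.098 V.

V_out ≈ 9.10 V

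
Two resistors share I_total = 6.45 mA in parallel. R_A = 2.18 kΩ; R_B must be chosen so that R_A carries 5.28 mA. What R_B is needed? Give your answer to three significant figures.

R_B ≈ 9.84 kΩ

The fraction through R_A equals R_B/(R_A+R_B).
With f = 0.8186, R_B = R_A · f/(1−f) = 2.18 × 4.513 = 9.838 kΩ.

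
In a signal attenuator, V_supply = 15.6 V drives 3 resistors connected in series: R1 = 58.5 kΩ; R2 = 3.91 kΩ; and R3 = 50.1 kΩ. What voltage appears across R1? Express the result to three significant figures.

Total series resistance ΣR = 58.5 + 3.91 + 50.1 = 112.5 kΩ.
By the voltage-divider rule, V = 15.6 × 58.50/112.5 = 8.111 V.

V ≈ 8.11 V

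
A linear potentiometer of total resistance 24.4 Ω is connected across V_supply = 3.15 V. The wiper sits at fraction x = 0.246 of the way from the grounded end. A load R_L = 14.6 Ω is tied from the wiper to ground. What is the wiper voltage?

Split the track: R_lower = x·R_p = 6.002 Ω, R_upper = (1−x)·R_p = 18.40 Ω.
Lower segment in parallel with the load: 6.002 ‖ 14.6 = 4.254 Ω.
V_out = 3.15 × 4.254/(18.40 + 4.254) = 0.5915 V.
(Unloaded: V_out = x·V_supply = 0.775 V.)

V_out ≈ 0.592 V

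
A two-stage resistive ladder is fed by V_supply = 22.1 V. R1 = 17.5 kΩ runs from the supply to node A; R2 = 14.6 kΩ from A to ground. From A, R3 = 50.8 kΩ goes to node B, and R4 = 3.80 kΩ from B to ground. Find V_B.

Looking into the second stage from A: R3 + R4 = 54.60 kΩ appears in parallel with R2.
R2 ‖ (R3+R4) = 11.52 kΩ.
So V_A = 22.1 × 0.3970 = 8.773 V.
Stage 2 is unloaded, so V_B = V_A · R4/(R3+R4) = 8.773 × 3.80/54.60 = 0.6106 V.

V_B ≈ 0.611 V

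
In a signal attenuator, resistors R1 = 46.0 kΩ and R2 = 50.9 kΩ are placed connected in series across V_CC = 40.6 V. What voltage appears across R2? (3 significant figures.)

V ≈ 21.3 V

ΣR = 46.0 + 50.9 = 96.90 kΩ.
By the voltage-divider rule, V = 40.6 × 50.90/96.90 = 21.33 V.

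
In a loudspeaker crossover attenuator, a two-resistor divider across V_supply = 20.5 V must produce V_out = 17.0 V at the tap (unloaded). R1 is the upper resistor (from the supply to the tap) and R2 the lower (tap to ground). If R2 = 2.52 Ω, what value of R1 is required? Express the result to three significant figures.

V_out/V_supply = R2/(R1+R2) = 0.8293.
So R1 = R2 · (V_supply/V_out − 1) = 2.52 × (20.5/17.0 − 1) = 2.52 × 0.2059 = 0.5188 Ω.

R1 ≈ 0.519 Ω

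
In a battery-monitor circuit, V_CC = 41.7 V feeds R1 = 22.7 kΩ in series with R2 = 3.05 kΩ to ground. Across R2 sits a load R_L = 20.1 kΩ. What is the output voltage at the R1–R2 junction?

V_out ≈ 4.36 V

R2 ‖ R_L = (3.05 × 20.1)/(3.05 + 20.1) = 2.648 kΩ.
Then V_out = V_CC · R2'/(R1 + R2') = 41.7 × 2.648/25.35 = 4.356 V.
(Unloaded it would be 4.94 V; the load pulls it down.)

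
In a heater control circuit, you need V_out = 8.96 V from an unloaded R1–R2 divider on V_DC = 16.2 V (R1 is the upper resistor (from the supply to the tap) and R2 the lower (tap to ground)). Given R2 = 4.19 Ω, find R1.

The divider ratio is R2/(R1+R2) = 8.96/16.2 = 0.5531.
R1 = R2·(1/k − 1) = 4.19 × 0.8080 = 3.386 Ω.

R1 ≈ 3.39 Ω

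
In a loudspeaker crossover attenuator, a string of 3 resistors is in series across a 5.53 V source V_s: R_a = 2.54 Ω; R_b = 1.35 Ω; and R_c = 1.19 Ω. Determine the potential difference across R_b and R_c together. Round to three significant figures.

V ≈ 2.77 V

ΣR = 2.54 + 1.35 + 1.19 = 5.080 Ω.
R_{R_b..R_c} = 1.35 + 1.19 = 2.540 Ω.
By the voltage-divider rule, V = 5.53 × 2.540/5.080 = 2.765 V.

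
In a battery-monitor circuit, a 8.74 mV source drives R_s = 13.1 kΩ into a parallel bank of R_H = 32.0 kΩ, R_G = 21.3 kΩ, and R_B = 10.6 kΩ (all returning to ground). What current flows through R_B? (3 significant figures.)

Parallel bank: R_p = 1/(1/32.0 + 1/21.3 + 1/10.6) = 5.796 kΩ.
V_A by voltage divider: V_A = 8.74 × 5.796/(13.1 + 5.796) = 2.681 mV.
Branch current I = V_A/R_B = 2.681/10.6 = 0.2529 µA.

I ≈ 0.253 µA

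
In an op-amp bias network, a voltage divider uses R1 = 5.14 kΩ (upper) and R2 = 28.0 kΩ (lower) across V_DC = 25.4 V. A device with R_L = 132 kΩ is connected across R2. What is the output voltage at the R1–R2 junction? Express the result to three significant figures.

The load sits in parallel with R2, giving an effective lower resistance R2' = R2·R_L/(R2+R_L) = 23.10 kΩ.
Voltage divider with the loaded lower leg: V_out = 25.4 × 23.10/(5.14 + 23.10) = 25.4 × 0.8180 = 20.78 V.
(Unloaded it would be 21.5 V; the load pulls it down.)

V_out ≈ 20.8 V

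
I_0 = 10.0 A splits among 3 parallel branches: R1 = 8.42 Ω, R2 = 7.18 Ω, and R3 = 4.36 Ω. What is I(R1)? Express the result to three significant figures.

I ≈ 2.44 A

Conductances: ΣG = 1/8.42 + 1/7.18 + 1/4.36 = 0.4874 (1/Ω).
Current divider: I(R1) = I_0 · G_k/ΣG = 10.0 × (0.1188/0.4874) = 10.0 × 0.2437 = 2.437 A.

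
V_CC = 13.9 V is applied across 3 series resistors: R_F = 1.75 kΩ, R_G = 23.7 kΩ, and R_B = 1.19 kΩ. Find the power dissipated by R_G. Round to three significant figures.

ΣR = 26.64 kΩ → I = 13.9/26.64 = 0.5218 mA.
P(R_G) = I²·R_G = (0.5218)² × 23.7 = 6.452 mW.

P ≈ 6.45 mW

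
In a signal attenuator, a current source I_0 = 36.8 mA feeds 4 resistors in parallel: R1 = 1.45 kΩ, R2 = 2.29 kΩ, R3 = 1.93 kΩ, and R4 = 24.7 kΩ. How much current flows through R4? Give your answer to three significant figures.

ΣG = 1/1.45 + 1/2.29 + 1/1.93 + 1/24.7 = 1.685.
R4 takes the fraction G_k/ΣG = 0.04049/1.685 = 0.02403, so I = 36.8 × 0.02403 = 0.8842 mA.

I ≈ 0.884 mA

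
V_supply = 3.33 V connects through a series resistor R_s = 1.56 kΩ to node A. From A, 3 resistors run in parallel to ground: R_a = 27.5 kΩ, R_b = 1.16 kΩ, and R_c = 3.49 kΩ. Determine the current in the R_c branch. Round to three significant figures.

Equivalent of the parallel group: R_p = 0.8439 kΩ.
V_A = 3.33 × 0.8439/2.404 = 1.169 V.
Branch current I = V_A/R_c = 1.169/3.49 = 0.3350 mA.

I ≈ 0.335 mA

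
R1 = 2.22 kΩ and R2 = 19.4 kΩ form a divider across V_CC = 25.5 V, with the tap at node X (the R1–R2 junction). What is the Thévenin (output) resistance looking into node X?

R_th ≈ 1.99 kΩ

With V_CC suppressed (replaced by a short), R_th = R1 ‖ R2 = (2.220 × 19.4)/(2.220 + 19.4) = 1.992 kΩ.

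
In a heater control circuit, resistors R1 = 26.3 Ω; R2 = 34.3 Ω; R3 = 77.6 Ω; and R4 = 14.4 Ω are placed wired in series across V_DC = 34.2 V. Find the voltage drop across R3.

V ≈ 17.4 V

Series total: ΣR = 26.3 + 34.3 + 77.6 + 14.4 = 152.6 Ω.
By the voltage-divider rule, V = 34.2 × 77.60/152.6 = 17.39 V.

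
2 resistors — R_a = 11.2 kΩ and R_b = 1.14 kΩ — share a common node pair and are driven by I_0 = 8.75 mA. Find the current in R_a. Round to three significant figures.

For two parallel branches, I_k = I_0 · (other R)/(sum of R).
So I = 8.75 × 1.14/12.34 = 0.8083 mA.

I ≈ 0.808 mA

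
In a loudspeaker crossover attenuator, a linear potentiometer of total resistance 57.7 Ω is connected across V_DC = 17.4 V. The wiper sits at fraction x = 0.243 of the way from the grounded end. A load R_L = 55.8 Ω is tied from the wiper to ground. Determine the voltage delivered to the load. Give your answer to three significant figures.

V_out ≈ 3.55 V

Lower segment x·R_p = 14.02 Ω; upper segment (1−x)·R_p = 43.68 Ω.
R_L loads the lower segment: effective lower R = 11.21 Ω.
Then V_out = V_DC · 11.21/(43.68 + 11.21) = 3.552 V.
(Unloaded: V_out = x·V_DC = 4.23 V.)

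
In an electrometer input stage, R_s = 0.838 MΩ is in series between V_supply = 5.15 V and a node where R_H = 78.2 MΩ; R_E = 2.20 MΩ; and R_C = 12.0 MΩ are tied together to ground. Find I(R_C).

Combine the parallel branches: R_p = (1/78.2 + 1/2.20 + 1/12.0)⁻¹ = 1.816 MΩ.
V_A by voltage divider: V_A = 5.15 × 1.816/(0.838 + 1.816) = 3.524 V.
I(R_C) = V_A / R_C = 3.524/12.0 = 0.2937 µA.

I ≈ 0.294 µA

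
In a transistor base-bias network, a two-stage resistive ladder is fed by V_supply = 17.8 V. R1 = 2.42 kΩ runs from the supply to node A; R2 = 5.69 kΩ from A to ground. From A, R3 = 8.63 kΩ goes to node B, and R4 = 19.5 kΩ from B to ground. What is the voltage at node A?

Looking into the second stage from A: R3 + R4 = 28.13 kΩ appears in parallel with R2.
R2 ‖ (R3+R4) = 4.733 kΩ.
So V_A = 17.8 × 0.6617 = 11.78 V.

V_A ≈ 11.8 V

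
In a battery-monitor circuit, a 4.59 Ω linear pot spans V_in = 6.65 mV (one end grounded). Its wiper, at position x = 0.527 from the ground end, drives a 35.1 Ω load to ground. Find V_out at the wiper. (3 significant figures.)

The pot divides into 2.171 Ω above the wiper and 2.419 Ω below.
(x·R_p) ‖ R_L = 2.263 Ω.
Loaded-divider output: V_out = 6.65 × 0.5104 = 3.394 mV.
(Unloaded: V_out = x·V_in = 3.50 mV.)

V_out ≈ 3.39 mV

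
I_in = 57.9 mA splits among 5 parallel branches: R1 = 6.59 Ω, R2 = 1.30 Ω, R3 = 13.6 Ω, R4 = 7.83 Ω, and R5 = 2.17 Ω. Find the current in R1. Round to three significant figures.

I ≈ 5.55 mA

Conductances: ΣG = 1/6.59 + 1/1.30 + 1/13.6 + 1/7.83 + 1/2.17 = 1.583 (1/Ω).
By the current-divider rule, I = I_in · G_k/ΣG = 57.9 × 0.09586 = 5.550 mA.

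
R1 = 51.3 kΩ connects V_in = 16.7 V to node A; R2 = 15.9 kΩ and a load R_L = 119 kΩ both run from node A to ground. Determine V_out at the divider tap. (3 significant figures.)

V_out ≈ 3.59 V

First combine the lower leg with the load: R2 ‖ R_L = 14.03 kΩ.
Now apply the divider: V_out = 16.7 × 0.2147 = 3.586 V.
(Unloaded it would be 3.95 V; the load pulls it down.)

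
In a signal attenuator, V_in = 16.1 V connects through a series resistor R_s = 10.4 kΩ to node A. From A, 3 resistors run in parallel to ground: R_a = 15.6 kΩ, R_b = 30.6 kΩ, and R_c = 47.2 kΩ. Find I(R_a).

I ≈ 0.463 mA

Equivalent of the parallel group: R_p = 8.477 kΩ.
V_A = 16.1 × 8.477/18.88 = 7.230 V.
I(R_a) = V_A / R_a = 7.230/15.6 = 0.4635 mA.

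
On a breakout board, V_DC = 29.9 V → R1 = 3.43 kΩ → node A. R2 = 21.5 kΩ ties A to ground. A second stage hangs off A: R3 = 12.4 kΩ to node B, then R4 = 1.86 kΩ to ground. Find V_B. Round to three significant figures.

Looking into the second stage from A: R3 + R4 = 14.26 kΩ appears in parallel with R2.
R2 ‖ (R3+R4) = 8.574 kΩ.
First divider: V_A = V_DC · 8.574/(3.43 + 8.574) = 21.36 V.
V_B = V_A × 0.1304 = 2.786 V.

V_B ≈ 2.79 V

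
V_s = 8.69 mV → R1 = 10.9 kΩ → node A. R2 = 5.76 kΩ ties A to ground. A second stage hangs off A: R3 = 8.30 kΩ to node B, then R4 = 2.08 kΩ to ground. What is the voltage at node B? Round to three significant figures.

The second stage (R3 + R4 = 10.38 kΩ) loads node A in parallel with R2.
Effective lower resistance at A: R2 ‖ 10.38 = 3.704 kΩ.
So V_A = 8.69 × 0.2536 = 2.204 mV.
Then the unloaded second divider: V_B = V_A × R4/(R3+R4) = 2.204 × 0.2004 = 0.4417 mV.

V_B ≈ 0.442 mV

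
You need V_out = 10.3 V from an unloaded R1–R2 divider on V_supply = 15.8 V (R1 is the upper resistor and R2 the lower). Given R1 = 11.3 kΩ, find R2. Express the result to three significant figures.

R2 ≈ 21.2 kΩ

Required fraction k = V_out/V_supply = 0.6519.
So R2 = R1 · V_out/(V_supply − V_out) = 11.3 × 10.3/(15.8 − 10.3) = 11.3 × 1.873 = 21.16 kΩ.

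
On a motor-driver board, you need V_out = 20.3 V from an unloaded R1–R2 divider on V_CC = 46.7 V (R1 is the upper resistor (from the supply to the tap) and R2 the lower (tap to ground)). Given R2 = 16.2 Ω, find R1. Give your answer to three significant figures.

Required fraction k = V_out/V_CC = 0.4347.
So R1 = R2 · (V_CC/V_out − 1) = 16.2 × (46.7/20.3 − 1) = 16.2 × 1.300 = 21.07 Ω.

R1 ≈ 21.1 Ω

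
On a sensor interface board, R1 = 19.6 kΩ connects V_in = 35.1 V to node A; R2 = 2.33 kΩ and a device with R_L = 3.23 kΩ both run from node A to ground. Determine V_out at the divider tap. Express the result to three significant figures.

First combine the lower leg with the load: R2 ‖ R_L = 1.354 kΩ.
Then V_out = V_in · R2'/(R1 + R2') = 35.1 × 1.354/20.95 = 2.267 V.

V_out ≈ 2.27 V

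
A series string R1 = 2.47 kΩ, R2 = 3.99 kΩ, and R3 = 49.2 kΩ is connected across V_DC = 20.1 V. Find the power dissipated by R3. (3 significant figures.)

P ≈ 6.42 mW

The common current is I = 20.1/55.66 = 0.3611 mA.
V(R3) = I·R = 17.77 V; P = V·I = 17.77 × 0.3611 = 6.416 mW.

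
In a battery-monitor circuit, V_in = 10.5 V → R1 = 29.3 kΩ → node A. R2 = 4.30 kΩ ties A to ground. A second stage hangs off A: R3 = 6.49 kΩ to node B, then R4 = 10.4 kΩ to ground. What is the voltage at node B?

Node A sees R2 in parallel with the series input of stage 2, R3 + R4 = 16.89 kΩ.
R2 ‖ (R3+R4) = 3.427 kΩ.
V_A = 10.5 × 3.427/(29.3 + 3.427) = 1.100 V.
V_B = V_A × 0.6157 = 0.6771 V.

V_B ≈ 0.677 V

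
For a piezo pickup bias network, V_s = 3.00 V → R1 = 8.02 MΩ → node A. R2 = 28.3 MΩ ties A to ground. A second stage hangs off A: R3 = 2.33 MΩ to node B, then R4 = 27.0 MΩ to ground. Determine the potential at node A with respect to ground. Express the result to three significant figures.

The second stage (R3 + R4 = 29.33 MΩ) loads node A in parallel with R2.
Effective lower resistance at A: R2 ‖ 29.33 = 14.40 MΩ.
So V_A = 3.00 × 0.6423 = 1.927 V.

V_A ≈ 1.93 V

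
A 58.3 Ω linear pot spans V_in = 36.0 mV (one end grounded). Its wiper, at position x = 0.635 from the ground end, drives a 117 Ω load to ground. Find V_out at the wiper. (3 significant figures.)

V_out ≈ 20.5 mV

The pot divides into 21.28 Ω above the wiper and 37.02 Ω below.
R_L loads the lower segment: effective lower R = 28.12 Ω.
Then V_out = V_in · 28.12/(21.28 + 28.12) = 20.49 mV.
(Unloaded: V_out = x·V_in = 22.9 mV.)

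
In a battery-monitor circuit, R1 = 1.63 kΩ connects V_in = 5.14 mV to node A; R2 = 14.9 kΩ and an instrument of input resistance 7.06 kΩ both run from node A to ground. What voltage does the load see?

R2 ‖ R_L = (14.9 × 7.06)/(14.9 + 7.06) = 4.790 kΩ.
Then V_out = V_in · R2'/(R1 + R2') = 5.14 × 4.790/6.420 = 3.835 mV.

V_out ≈ 3.84 mV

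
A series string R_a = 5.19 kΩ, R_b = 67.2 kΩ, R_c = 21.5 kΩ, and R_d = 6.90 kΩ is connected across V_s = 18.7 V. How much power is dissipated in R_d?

Series current I = V_s/ΣR = 18.7/100.8 = 0.1855 mA.
P = I²R = 0.03442 × 6.90 = 0.2375 mW.

P ≈ 0.238 mW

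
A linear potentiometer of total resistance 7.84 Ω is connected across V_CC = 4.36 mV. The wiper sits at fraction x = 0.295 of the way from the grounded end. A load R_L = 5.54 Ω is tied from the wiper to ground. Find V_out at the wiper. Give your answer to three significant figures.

V_out ≈ 0.994 mV

Split the track: R_lower = x·R_p = 2.313 Ω, R_upper = (1−x)·R_p = 5.527 Ω.
(x·R_p) ‖ R_L = 1.632 Ω.
V_out = 4.36 × 1.632/(5.527 + 1.632) = 0.9937 mV.
(Unloaded: V_out = x·V_CC = 1.29 mV.)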